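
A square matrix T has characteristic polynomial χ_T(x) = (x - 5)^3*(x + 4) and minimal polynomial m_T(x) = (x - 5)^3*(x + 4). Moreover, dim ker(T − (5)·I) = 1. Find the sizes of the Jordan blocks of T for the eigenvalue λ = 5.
Block sizes for λ = 5: [3]

Step 1 — from the characteristic polynomial, algebraic multiplicity of λ = 5 is 3. From dim ker(T − (5)·I) = 1, there are exactly 1 Jordan blocks for λ = 5.
Step 2 — from the minimal polynomial, the factor (x − 5)^3 tells us the largest block for λ = 5 has size 3.
Step 3 — with total size 3, 1 blocks, and largest block 3, the block sizes (in nonincreasing order) are [3].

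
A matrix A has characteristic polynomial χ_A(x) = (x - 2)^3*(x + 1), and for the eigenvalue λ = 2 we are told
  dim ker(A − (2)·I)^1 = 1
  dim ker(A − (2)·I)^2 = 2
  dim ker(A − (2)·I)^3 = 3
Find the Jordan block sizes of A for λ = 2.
Block sizes for λ = 2: [3]

From the dimensions of kernels of powers, the number of Jordan blocks of size at least j is d_j − d_{j−1} where d_j = dim ker(N^j) (with d_0 = 0). Computing the differences gives [1, 1, 1].
The number of blocks of size exactly k is (#blocks of size ≥ k) − (#blocks of size ≥ k + 1), so the partition is: 1 block(s) of size 3.
In nonincreasing order the block sizes are [3].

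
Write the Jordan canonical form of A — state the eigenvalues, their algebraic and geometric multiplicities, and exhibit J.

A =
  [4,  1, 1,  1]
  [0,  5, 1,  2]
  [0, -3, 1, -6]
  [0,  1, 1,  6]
J_3(4) ⊕ J_1(4)

The characteristic polynomial is
  det(x·I − A) = x^4 - 16*x^3 + 96*x^2 - 256*x + 256 = (x - 4)^4

Eigenvalues and multiplicities (the geometric multiplicity of λ is n − rank(A − λI), which equals the number of Jordan blocks for λ):
  λ = 4: algebraic multiplicity = 4, geometric multiplicity = 2

Determining the block sizes for each eigenvalue:
  λ = 4: with am = 4 and gm = 2, the partition is not yet determined (e.g. several partitions of 4 into 2 parts exist). Let N = A − (4)·I. Computing rank(N^1) = 2, rank(N^2) = 1, rank(N^3) = 0; the number of blocks of size ≥ j is rank(N^{j−1}) − rank(N^j), giving [2, 1, 1]. So we have 1 block(s) of size 3, 1 block(s) of size 1 → block sizes [3, 1]

Assembling the blocks gives a Jordan form
J =
  [4, 1, 0, 0]
  [0, 4, 1, 0]
  [0, 0, 4, 0]
  [0, 0, 0, 4]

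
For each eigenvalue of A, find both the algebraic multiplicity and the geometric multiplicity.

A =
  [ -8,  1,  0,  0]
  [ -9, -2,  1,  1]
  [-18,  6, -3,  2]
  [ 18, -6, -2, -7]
λ = -5: alg = 4, geom = 2

Step 1 — factor the characteristic polynomial to read off the algebraic multiplicities:
  χ_A(x) = (x + 5)^4

Step 2 — compute geometric multiplicities via the rank-nullity identity g(λ) = n − rank(A − λI):
  rank(A − (-5)·I) = 2, so dim ker(A − (-5)·I) = n − 2 = 2

Summary:
  λ = -5: algebraic multiplicity = 4, geometric multiplicity = 2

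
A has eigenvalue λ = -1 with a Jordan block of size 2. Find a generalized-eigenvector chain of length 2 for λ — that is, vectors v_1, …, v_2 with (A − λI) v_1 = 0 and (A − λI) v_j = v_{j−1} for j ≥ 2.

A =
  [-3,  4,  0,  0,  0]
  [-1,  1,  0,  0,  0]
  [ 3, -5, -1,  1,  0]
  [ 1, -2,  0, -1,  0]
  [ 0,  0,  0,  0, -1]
A Jordan chain for λ = -1 of length 2:
v_1 = (-2, -1, 3, 1, 0)ᵀ
v_2 = (1, 0, 0, 0, 0)ᵀ

Let N = A − (-1)·I. We want v_2 with N^2 v_2 = 0 but N^1 v_2 ≠ 0; then v_{j-1} := N · v_j for j = 2, …, 2.

Pick v_2 = (1, 0, 0, 0, 0)ᵀ.
Then v_1 = N · v_2 = (-2, -1, 3, 1, 0)ᵀ.

Sanity check: (A − (-1)·I) v_1 = (0, 0, 0, 0, 0)ᵀ = 0. ✓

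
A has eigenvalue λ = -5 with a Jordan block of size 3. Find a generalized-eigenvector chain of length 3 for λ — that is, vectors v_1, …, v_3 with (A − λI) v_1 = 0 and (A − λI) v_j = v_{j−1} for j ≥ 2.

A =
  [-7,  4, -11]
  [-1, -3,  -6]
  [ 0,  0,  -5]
A Jordan chain for λ = -5 of length 3:
v_1 = (-2, -1, 0)ᵀ
v_2 = (-11, -6, 0)ᵀ
v_3 = (0, 0, 1)ᵀ

Let N = A − (-5)·I. We want v_3 with N^3 v_3 = 0 but N^2 v_3 ≠ 0; then v_{j-1} := N · v_j for j = 3, …, 2.

Pick v_3 = (0, 0, 1)ᵀ.
Then v_2 = N · v_3 = (-11, -6, 0)ᵀ.
Then v_1 = N · v_2 = (-2, -1, 0)ᵀ.

Sanity check: (A − (-5)·I) v_1 = (0, 0, 0)ᵀ = 0. ✓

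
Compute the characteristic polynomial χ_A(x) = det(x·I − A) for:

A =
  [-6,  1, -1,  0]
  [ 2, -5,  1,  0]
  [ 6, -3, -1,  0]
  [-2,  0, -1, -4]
x^4 + 16*x^3 + 96*x^2 + 256*x + 256

Expanding det(x·I − A) (e.g. by cofactor expansion or by noting that A is similar to its Jordan form J, which has the same characteristic polynomial as A) gives
  χ_A(x) = x^4 + 16*x^3 + 96*x^2 + 256*x + 256
which factors as (x + 4)^4. The eigenvalues (with algebraic multiplicities) are λ = -4 with multiplicity 4.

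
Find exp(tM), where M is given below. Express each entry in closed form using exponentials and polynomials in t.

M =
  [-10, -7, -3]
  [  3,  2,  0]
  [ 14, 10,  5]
e^{tM} =
  [9*t^2*exp(-t) - 9*t*exp(-t) + exp(-t), 6*t^2*exp(-t) - 7*t*exp(-t), 9*t^2*exp(-t)/2 - 3*t*exp(-t)]
  [-9*t^2*exp(-t) + 3*t*exp(-t), -6*t^2*exp(-t) + 3*t*exp(-t) + exp(-t), -9*t^2*exp(-t)/2]
  [-6*t^2*exp(-t) + 14*t*exp(-t), -4*t^2*exp(-t) + 10*t*exp(-t), -3*t^2*exp(-t) + 6*t*exp(-t) + exp(-t)]

Strategy: write M = P · J · P⁻¹ where J is a Jordan canonical form, so e^{tM} = P · e^{tJ} · P⁻¹, and e^{tJ} can be computed block-by-block.

M has Jordan form
J =
  [-1,  1,  0]
  [ 0, -1,  1]
  [ 0,  0, -1]
(up to reordering of blocks).

Per-block formulas:
  For a 3×3 Jordan block J_3(-1): exp(t · J_3(-1)) = e^(-1t)·(I + t·N + (t^2/2)·N^2), where N is the 3×3 nilpotent shift.

After assembling e^{tJ} and conjugating by P, we get:

e^{tM} =
  [9*t^2*exp(-t) - 9*t*exp(-t) + exp(-t), 6*t^2*exp(-t) - 7*t*exp(-t), 9*t^2*exp(-t)/2 - 3*t*exp(-t)]
  [-9*t^2*exp(-t) + 3*t*exp(-t), -6*t^2*exp(-t) + 3*t*exp(-t) + exp(-t), -9*t^2*exp(-t)/2]
  [-6*t^2*exp(-t) + 14*t*exp(-t), -4*t^2*exp(-t) + 10*t*exp(-t), -3*t^2*exp(-t) + 6*t*exp(-t) + exp(-t)]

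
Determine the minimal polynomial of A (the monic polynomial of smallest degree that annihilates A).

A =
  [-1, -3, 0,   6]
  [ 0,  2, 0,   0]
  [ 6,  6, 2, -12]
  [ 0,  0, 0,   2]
x^2 - x - 2

The characteristic polynomial is χ_A(x) = (x - 2)^3*(x + 1), so the eigenvalues are known. The minimal polynomial is
  m_A(x) = Π_λ (x − λ)^{k_λ}
where k_λ is the size of the *largest* Jordan block for λ (equivalently, the smallest k with (A − λI)^k v = 0 for every generalised eigenvector v of λ).

  λ = -1: largest Jordan block has size 1, contributing (x + 1)
  λ = 2: largest Jordan block has size 1, contributing (x − 2)

So m_A(x) = (x - 2)*(x + 1) = x^2 - x - 2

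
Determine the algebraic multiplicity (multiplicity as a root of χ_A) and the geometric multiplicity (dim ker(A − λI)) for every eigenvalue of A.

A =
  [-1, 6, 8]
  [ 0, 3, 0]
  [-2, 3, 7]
λ = 3: alg = 3, geom = 2

Step 1 — factor the characteristic polynomial to read off the algebraic multiplicities:
  χ_A(x) = (x - 3)^3

Step 2 — compute geometric multiplicities via the rank-nullity identity g(λ) = n − rank(A − λI):
  rank(A − (3)·I) = 1, so dim ker(A − (3)·I) = n − 1 = 2

Summary:
  λ = 3: algebraic multiplicity = 3, geometric multiplicity = 2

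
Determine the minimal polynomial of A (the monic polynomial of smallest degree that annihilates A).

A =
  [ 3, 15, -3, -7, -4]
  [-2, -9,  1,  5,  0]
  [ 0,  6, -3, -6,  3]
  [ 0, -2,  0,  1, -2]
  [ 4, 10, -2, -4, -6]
x^4 + 11*x^3 + 45*x^2 + 81*x + 54

The characteristic polynomial is χ_A(x) = (x + 2)*(x + 3)^4, so the eigenvalues are known. The minimal polynomial is
  m_A(x) = Π_λ (x − λ)^{k_λ}
where k_λ is the size of the *largest* Jordan block for λ (equivalently, the smallest k with (A − λI)^k v = 0 for every generalised eigenvector v of λ).

  λ = -3: largest Jordan block has size 3, contributing (x + 3)^3
  λ = -2: largest Jordan block has size 1, contributing (x + 2)

So m_A(x) = (x + 2)*(x + 3)^3 = x^4 + 11*x^3 + 45*x^2 + 81*x + 54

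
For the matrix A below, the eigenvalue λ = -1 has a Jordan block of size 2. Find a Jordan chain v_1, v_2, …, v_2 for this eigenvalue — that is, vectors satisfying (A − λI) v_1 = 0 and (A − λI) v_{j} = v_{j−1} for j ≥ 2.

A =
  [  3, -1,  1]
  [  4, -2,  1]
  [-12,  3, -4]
A Jordan chain for λ = -1 of length 2:
v_1 = (4, 4, -12)ᵀ
v_2 = (1, 0, 0)ᵀ

Let N = A − (-1)·I. We want v_2 with N^2 v_2 = 0 but N^1 v_2 ≠ 0; then v_{j-1} := N · v_j for j = 2, …, 2.

Pick v_2 = (1, 0, 0)ᵀ.
Then v_1 = N · v_2 = (4, 4, -12)ᵀ.

Sanity check: (A − (-1)·I) v_1 = (0, 0, 0)ᵀ = 0. ✓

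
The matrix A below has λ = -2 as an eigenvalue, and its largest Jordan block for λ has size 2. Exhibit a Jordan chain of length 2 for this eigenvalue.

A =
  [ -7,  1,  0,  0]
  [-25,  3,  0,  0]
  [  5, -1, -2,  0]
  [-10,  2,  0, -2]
A Jordan chain for λ = -2 of length 2:
v_1 = (-5, -25, 5, -10)ᵀ
v_2 = (1, 0, 0, 0)ᵀ

Let N = A − (-2)·I. We want v_2 with N^2 v_2 = 0 but N^1 v_2 ≠ 0; then v_{j-1} := N · v_j for j = 2, …, 2.

Pick v_2 = (1, 0, 0, 0)ᵀ.
Then v_1 = N · v_2 = (-5, -25, 5, -10)ᵀ.

Sanity check: (A − (-2)·I) v_1 = (0, 0, 0, 0)ᵀ = 0. ✓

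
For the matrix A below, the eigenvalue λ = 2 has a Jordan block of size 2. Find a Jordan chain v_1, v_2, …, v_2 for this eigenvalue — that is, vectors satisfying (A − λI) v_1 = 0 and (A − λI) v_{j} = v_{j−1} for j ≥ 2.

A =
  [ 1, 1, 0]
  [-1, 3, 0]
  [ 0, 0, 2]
A Jordan chain for λ = 2 of length 2:
v_1 = (-1, -1, 0)ᵀ
v_2 = (1, 0, 0)ᵀ

Let N = A − (2)·I. We want v_2 with N^2 v_2 = 0 but N^1 v_2 ≠ 0; then v_{j-1} := N · v_j for j = 2, …, 2.

Pick v_2 = (1, 0, 0)ᵀ.
Then v_1 = N · v_2 = (-1, -1, 0)ᵀ.

Sanity check: (A − (2)·I) v_1 = (0, 0, 0)ᵀ = 0. ✓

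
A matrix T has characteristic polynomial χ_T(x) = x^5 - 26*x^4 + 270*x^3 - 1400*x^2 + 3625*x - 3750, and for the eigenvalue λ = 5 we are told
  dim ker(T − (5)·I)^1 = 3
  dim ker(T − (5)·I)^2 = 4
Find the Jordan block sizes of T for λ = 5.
Block sizes for λ = 5: [2, 1, 1]

From the dimensions of kernels of powers, the number of Jordan blocks of size at least j is d_j − d_{j−1} where d_j = dim ker(N^j) (with d_0 = 0). Computing the differences gives [3, 1].
The number of blocks of size exactly k is (#blocks of size ≥ k) − (#blocks of size ≥ k + 1), so the partition is: 2 block(s) of size 1, 1 block(s) of size 2.
In nonincreasing order the block sizes are [2, 1, 1].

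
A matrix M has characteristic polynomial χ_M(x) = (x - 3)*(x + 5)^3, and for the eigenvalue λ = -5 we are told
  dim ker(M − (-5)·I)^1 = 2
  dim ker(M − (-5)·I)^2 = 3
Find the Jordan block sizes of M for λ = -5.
Block sizes for λ = -5: [2, 1]

From the dimensions of kernels of powers, the number of Jordan blocks of size at least j is d_j − d_{j−1} where d_j = dim ker(N^j) (with d_0 = 0). Computing the differences gives [2, 1].
The number of blocks of size exactly k is (#blocks of size ≥ k) − (#blocks of size ≥ k + 1), so the partition is: 1 block(s) of size 1, 1 block(s) of size 2.
In nonincreasing order the block sizes are [2, 1].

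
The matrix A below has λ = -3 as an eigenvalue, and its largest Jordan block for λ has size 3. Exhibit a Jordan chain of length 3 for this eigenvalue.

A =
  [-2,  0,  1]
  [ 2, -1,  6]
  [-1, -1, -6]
A Jordan chain for λ = -3 of length 3:
v_1 = (-1, -2, 1)ᵀ
v_2 = (0, 2, -1)ᵀ
v_3 = (0, 1, 0)ᵀ

Let N = A − (-3)·I. We want v_3 with N^3 v_3 = 0 but N^2 v_3 ≠ 0; then v_{j-1} := N · v_j for j = 3, …, 2.

Pick v_3 = (0, 1, 0)ᵀ.
Then v_2 = N · v_3 = (0, 2, -1)ᵀ.
Then v_1 = N · v_2 = (-1, -2, 1)ᵀ.

Sanity check: (A − (-3)·I) v_1 = (0, 0, 0)ᵀ = 0. ✓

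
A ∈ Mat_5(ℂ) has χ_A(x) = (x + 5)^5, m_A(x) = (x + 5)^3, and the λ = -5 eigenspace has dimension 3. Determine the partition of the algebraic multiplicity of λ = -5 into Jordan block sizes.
Block sizes for λ = -5: [3, 1, 1]

Step 1 — from the characteristic polynomial, algebraic multiplicity of λ = -5 is 5. From dim ker(A − (-5)·I) = 3, there are exactly 3 Jordan blocks for λ = -5.
Step 2 — from the minimal polynomial, the factor (x + 5)^3 tells us the largest block for λ = -5 has size 3.
Step 3 — with total size 5, 3 blocks, and largest block 3, the block sizes (in nonincreasing order) are [3, 1, 1].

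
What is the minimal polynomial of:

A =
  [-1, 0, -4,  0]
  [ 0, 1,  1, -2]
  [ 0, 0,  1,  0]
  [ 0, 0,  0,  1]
x^3 - x^2 - x + 1

The characteristic polynomial is χ_A(x) = (x - 1)^3*(x + 1), so the eigenvalues are known. The minimal polynomial is
  m_A(x) = Π_λ (x − λ)^{k_λ}
where k_λ is the size of the *largest* Jordan block for λ (equivalently, the smallest k with (A − λI)^k v = 0 for every generalised eigenvector v of λ).

  λ = -1: largest Jordan block has size 1, contributing (x + 1)
  λ = 1: largest Jordan block has size 2, contributing (x − 1)^2

So m_A(x) = (x - 1)^2*(x + 1) = x^3 - x^2 - x + 1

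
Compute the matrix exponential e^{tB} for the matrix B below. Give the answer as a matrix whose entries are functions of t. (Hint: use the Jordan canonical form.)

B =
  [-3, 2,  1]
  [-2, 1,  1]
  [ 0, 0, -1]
e^{tB} =
  [-2*t*exp(-t) + exp(-t), 2*t*exp(-t), t*exp(-t)]
  [-2*t*exp(-t), 2*t*exp(-t) + exp(-t), t*exp(-t)]
  [0, 0, exp(-t)]

Strategy: write B = P · J · P⁻¹ where J is a Jordan canonical form, so e^{tB} = P · e^{tJ} · P⁻¹, and e^{tJ} can be computed block-by-block.

B has Jordan form
J =
  [-1,  1,  0]
  [ 0, -1,  0]
  [ 0,  0, -1]
(up to reordering of blocks).

Per-block formulas:
  For a 1×1 block at λ = -1: exp(t · [-1]) = [e^(-1t)].
  For a 2×2 Jordan block J_2(-1): exp(t · J_2(-1)) = e^(-1t)·(I + t·N), where N is the 2×2 nilpotent shift.

After assembling e^{tJ} and conjugating by P, we get:

e^{tB} =
  [-2*t*exp(-t) + exp(-t), 2*t*exp(-t), t*exp(-t)]
  [-2*t*exp(-t), 2*t*exp(-t) + exp(-t), t*exp(-t)]
  [0, 0, exp(-t)]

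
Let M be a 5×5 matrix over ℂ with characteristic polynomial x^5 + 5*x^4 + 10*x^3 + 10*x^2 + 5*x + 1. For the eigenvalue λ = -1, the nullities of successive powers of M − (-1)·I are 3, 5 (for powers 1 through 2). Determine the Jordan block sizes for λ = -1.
Block sizes for λ = -1: [2, 2, 1]

From the dimensions of kernels of powers, the number of Jordan blocks of size at least j is d_j − d_{j−1} where d_j = dim ker(N^j) (with d_0 = 0). Computing the differences gives [3, 2].
The number of blocks of size exactly k is (#blocks of size ≥ k) − (#blocks of size ≥ k + 1), so the partition is: 1 block(s) of size 1, 2 block(s) of size 2.
In nonincreasing order the block sizes are [2, 2, 1].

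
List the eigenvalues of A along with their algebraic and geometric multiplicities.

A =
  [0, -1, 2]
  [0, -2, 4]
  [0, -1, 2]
λ = 0: alg = 3, geom = 2

Step 1 — factor the characteristic polynomial to read off the algebraic multiplicities:
  χ_A(x) = x^3

Step 2 — compute geometric multiplicities via the rank-nullity identity g(λ) = n − rank(A − λI):
  rank(A − (0)·I) = 1, so dim ker(A − (0)·I) = n − 1 = 2

Summary:
  λ = 0: algebraic multiplicity = 3, geometric multiplicity = 2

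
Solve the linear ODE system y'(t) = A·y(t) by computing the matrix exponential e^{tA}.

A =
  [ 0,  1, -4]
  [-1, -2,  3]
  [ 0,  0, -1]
e^{tA} =
  [t*exp(-t) + exp(-t), t*exp(-t), -t^2*exp(-t)/2 - 4*t*exp(-t)]
  [-t*exp(-t), -t*exp(-t) + exp(-t), t^2*exp(-t)/2 + 3*t*exp(-t)]
  [0, 0, exp(-t)]

Strategy: write A = P · J · P⁻¹ where J is a Jordan canonical form, so e^{tA} = P · e^{tJ} · P⁻¹, and e^{tJ} can be computed block-by-block.

A has Jordan form
J =
  [-1,  1,  0]
  [ 0, -1,  1]
  [ 0,  0, -1]
(up to reordering of blocks).

Per-block formulas:
  For a 3×3 Jordan block J_3(-1): exp(t · J_3(-1)) = e^(-1t)·(I + t·N + (t^2/2)·N^2), where N is the 3×3 nilpotent shift.

After assembling e^{tJ} and conjugating by P, we get:

e^{tA} =
  [t*exp(-t) + exp(-t), t*exp(-t), -t^2*exp(-t)/2 - 4*t*exp(-t)]
  [-t*exp(-t), -t*exp(-t) + exp(-t), t^2*exp(-t)/2 + 3*t*exp(-t)]
  [0, 0, exp(-t)]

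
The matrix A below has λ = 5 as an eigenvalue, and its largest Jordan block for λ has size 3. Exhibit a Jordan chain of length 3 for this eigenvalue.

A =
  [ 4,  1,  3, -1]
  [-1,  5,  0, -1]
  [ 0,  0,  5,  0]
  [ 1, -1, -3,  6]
A Jordan chain for λ = 5 of length 3:
v_1 = (-1, 0, 0, 1)ᵀ
v_2 = (-1, -1, 0, 1)ᵀ
v_3 = (1, 0, 0, 0)ᵀ

Let N = A − (5)·I. We want v_3 with N^3 v_3 = 0 but N^2 v_3 ≠ 0; then v_{j-1} := N · v_j for j = 3, …, 2.

Pick v_3 = (1, 0, 0, 0)ᵀ.
Then v_2 = N · v_3 = (-1, -1, 0, 1)ᵀ.
Then v_1 = N · v_2 = (-1, 0, 0, 1)ᵀ.

Sanity check: (A − (5)·I) v_1 = (0, 0, 0, 0)ᵀ = 0. ✓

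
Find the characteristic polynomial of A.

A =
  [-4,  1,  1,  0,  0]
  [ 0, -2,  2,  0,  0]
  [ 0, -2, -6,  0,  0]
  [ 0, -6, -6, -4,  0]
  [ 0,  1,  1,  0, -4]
x^5 + 20*x^4 + 160*x^3 + 640*x^2 + 1280*x + 1024

Expanding det(x·I − A) (e.g. by cofactor expansion or by noting that A is similar to its Jordan form J, which has the same characteristic polynomial as A) gives
  χ_A(x) = x^5 + 20*x^4 + 160*x^3 + 640*x^2 + 1280*x + 1024
which factors as (x + 4)^5. The eigenvalues (with algebraic multiplicities) are λ = -4 with multiplicity 5.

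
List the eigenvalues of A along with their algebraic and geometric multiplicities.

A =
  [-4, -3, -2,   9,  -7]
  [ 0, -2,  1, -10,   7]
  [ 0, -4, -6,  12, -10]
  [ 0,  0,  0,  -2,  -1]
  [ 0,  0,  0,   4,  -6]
λ = -4: alg = 5, geom = 2

Step 1 — factor the characteristic polynomial to read off the algebraic multiplicities:
  χ_A(x) = (x + 4)^5

Step 2 — compute geometric multiplicities via the rank-nullity identity g(λ) = n − rank(A − λI):
  rank(A − (-4)·I) = 3, so dim ker(A − (-4)·I) = n − 3 = 2

Summary:
  λ = -4: algebraic multiplicity = 5, geometric multiplicity = 2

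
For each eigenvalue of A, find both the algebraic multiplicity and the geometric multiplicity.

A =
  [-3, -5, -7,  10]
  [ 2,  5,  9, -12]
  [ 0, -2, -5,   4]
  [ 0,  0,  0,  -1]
λ = -1: alg = 4, geom = 2

Step 1 — factor the characteristic polynomial to read off the algebraic multiplicities:
  χ_A(x) = (x + 1)^4

Step 2 — compute geometric multiplicities via the rank-nullity identity g(λ) = n − rank(A − λI):
  rank(A − (-1)·I) = 2, so dim ker(A − (-1)·I) = n − 2 = 2

Summary:
  λ = -1: algebraic multiplicity = 4, geometric multiplicity = 2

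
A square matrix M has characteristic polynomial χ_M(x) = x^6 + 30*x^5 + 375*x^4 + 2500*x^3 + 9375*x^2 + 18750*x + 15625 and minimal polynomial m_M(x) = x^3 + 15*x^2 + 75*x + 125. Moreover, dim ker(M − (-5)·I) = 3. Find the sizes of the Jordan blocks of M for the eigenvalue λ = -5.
Block sizes for λ = -5: [3, 2, 1]

Step 1 — from the characteristic polynomial, algebraic multiplicity of λ = -5 is 6. From dim ker(M − (-5)·I) = 3, there are exactly 3 Jordan blocks for λ = -5.
Step 2 — from the minimal polynomial, the factor (x + 5)^3 tells us the largest block for λ = -5 has size 3.
Step 3 — with total size 6, 3 blocks, and largest block 3, the block sizes (in nonincreasing order) are [3, 2, 1].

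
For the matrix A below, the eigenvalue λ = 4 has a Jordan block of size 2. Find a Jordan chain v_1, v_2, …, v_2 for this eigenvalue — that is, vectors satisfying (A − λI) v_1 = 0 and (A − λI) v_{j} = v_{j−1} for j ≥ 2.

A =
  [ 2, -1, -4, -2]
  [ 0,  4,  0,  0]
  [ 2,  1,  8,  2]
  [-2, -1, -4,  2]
A Jordan chain for λ = 4 of length 2:
v_1 = (-2, 0, 2, -2)ᵀ
v_2 = (1, 0, 0, 0)ᵀ

Let N = A − (4)·I. We want v_2 with N^2 v_2 = 0 but N^1 v_2 ≠ 0; then v_{j-1} := N · v_j for j = 2, …, 2.

Pick v_2 = (1, 0, 0, 0)ᵀ.
Then v_1 = N · v_2 = (-2, 0, 2, -2)ᵀ.

Sanity check: (A − (4)·I) v_1 = (0, 0, 0, 0)ᵀ = 0. ✓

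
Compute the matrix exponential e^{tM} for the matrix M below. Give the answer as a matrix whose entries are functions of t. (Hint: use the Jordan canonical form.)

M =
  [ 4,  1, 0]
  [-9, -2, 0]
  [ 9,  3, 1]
e^{tM} =
  [3*t*exp(t) + exp(t), t*exp(t), 0]
  [-9*t*exp(t), -3*t*exp(t) + exp(t), 0]
  [9*t*exp(t), 3*t*exp(t), exp(t)]

Strategy: write M = P · J · P⁻¹ where J is a Jordan canonical form, so e^{tM} = P · e^{tJ} · P⁻¹, and e^{tJ} can be computed block-by-block.

M has Jordan form
J =
  [1, 1, 0]
  [0, 1, 0]
  [0, 0, 1]
(up to reordering of blocks).

Per-block formulas:
  For a 1×1 block at λ = 1: exp(t · [1]) = [e^(1t)].
  For a 2×2 Jordan block J_2(1): exp(t · J_2(1)) = e^(1t)·(I + t·N), where N is the 2×2 nilpotent shift.

After assembling e^{tJ} and conjugating by P, we get:

e^{tM} =
  [3*t*exp(t) + exp(t), t*exp(t), 0]
  [-9*t*exp(t), -3*t*exp(t) + exp(t), 0]
  [9*t*exp(t), 3*t*exp(t), exp(t)]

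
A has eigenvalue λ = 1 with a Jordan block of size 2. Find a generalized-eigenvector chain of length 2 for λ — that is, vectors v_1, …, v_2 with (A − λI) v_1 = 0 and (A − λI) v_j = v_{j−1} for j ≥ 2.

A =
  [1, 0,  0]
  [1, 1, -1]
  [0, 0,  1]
A Jordan chain for λ = 1 of length 2:
v_1 = (0, 1, 0)ᵀ
v_2 = (1, 0, 0)ᵀ

Let N = A − (1)·I. We want v_2 with N^2 v_2 = 0 but N^1 v_2 ≠ 0; then v_{j-1} := N · v_j for j = 2, …, 2.

Pick v_2 = (1, 0, 0)ᵀ.
Then v_1 = N · v_2 = (0, 1, 0)ᵀ.

Sanity check: (A − (1)·I) v_1 = (0, 0, 0)ᵀ = 0. ✓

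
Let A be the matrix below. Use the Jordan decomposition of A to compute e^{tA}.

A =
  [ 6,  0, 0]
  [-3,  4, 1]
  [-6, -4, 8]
e^{tA} =
  [exp(6*t), 0, 0]
  [-3*t*exp(6*t), -2*t*exp(6*t) + exp(6*t), t*exp(6*t)]
  [-6*t*exp(6*t), -4*t*exp(6*t), 2*t*exp(6*t) + exp(6*t)]

Strategy: write A = P · J · P⁻¹ where J is a Jordan canonical form, so e^{tA} = P · e^{tJ} · P⁻¹, and e^{tJ} can be computed block-by-block.

A has Jordan form
J =
  [6, 1, 0]
  [0, 6, 0]
  [0, 0, 6]
(up to reordering of blocks).

Per-block formulas:
  For a 2×2 Jordan block J_2(6): exp(t · J_2(6)) = e^(6t)·(I + t·N), where N is the 2×2 nilpotent shift.
  For a 1×1 block at λ = 6: exp(t · [6]) = [e^(6t)].

After assembling e^{tJ} and conjugating by P, we get:

e^{tA} =
  [exp(6*t), 0, 0]
  [-3*t*exp(6*t), -2*t*exp(6*t) + exp(6*t), t*exp(6*t)]
  [-6*t*exp(6*t), -4*t*exp(6*t), 2*t*exp(6*t) + exp(6*t)]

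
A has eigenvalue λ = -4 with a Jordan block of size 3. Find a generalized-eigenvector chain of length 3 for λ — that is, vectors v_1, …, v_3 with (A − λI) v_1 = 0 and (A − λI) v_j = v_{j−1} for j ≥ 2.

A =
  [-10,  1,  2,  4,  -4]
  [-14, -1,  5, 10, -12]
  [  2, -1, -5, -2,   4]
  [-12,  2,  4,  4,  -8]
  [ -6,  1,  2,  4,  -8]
A Jordan chain for λ = -4 of length 3:
v_1 = (2, 4, 0, 4, 2)ᵀ
v_2 = (-6, -14, 2, -12, -6)ᵀ
v_3 = (1, 0, 0, 0, 0)ᵀ

Let N = A − (-4)·I. We want v_3 with N^3 v_3 = 0 but N^2 v_3 ≠ 0; then v_{j-1} := N · v_j for j = 3, …, 2.

Pick v_3 = (1, 0, 0, 0, 0)ᵀ.
Then v_2 = N · v_3 = (-6, -14, 2, -12, -6)ᵀ.
Then v_1 = N · v_2 = (2, 4, 0, 4, 2)ᵀ.

Sanity check: (A − (-4)·I) v_1 = (0, 0, 0, 0, 0)ᵀ = 0. ✓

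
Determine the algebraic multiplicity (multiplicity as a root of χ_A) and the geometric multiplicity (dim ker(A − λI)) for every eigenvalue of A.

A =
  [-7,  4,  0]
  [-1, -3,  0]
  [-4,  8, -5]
λ = -5: alg = 3, geom = 2

Step 1 — factor the characteristic polynomial to read off the algebraic multiplicities:
  χ_A(x) = (x + 5)^3

Step 2 — compute geometric multiplicities via the rank-nullity identity g(λ) = n − rank(A − λI):
  rank(A − (-5)·I) = 1, so dim ker(A − (-5)·I) = n − 1 = 2

Summary:
  λ = -5: algebraic multiplicity = 3, geometric multiplicity = 2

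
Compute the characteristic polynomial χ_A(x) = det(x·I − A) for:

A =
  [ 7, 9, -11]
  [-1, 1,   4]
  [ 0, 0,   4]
x^3 - 12*x^2 + 48*x - 64

Expanding det(x·I − A) (e.g. by cofactor expansion or by noting that A is similar to its Jordan form J, which has the same characteristic polynomial as A) gives
  χ_A(x) = x^3 - 12*x^2 + 48*x - 64
which factors as (x - 4)^3. The eigenvalues (with algebraic multiplicities) are λ = 4 with multiplicity 3.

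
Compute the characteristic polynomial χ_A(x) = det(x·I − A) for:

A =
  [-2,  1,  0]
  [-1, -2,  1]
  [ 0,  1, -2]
x^3 + 6*x^2 + 12*x + 8

Expanding det(x·I − A) (e.g. by cofactor expansion or by noting that A is similar to its Jordan form J, which has the same characteristic polynomial as A) gives
  χ_A(x) = x^3 + 6*x^2 + 12*x + 8
which factors as (x + 2)^3. The eigenvalues (with algebraic multiplicities) are λ = -2 with multiplicity 3.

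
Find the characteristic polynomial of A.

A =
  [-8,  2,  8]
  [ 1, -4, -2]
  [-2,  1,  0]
x^3 + 12*x^2 + 48*x + 64

Expanding det(x·I − A) (e.g. by cofactor expansion or by noting that A is similar to its Jordan form J, which has the same characteristic polynomial as A) gives
  χ_A(x) = x^3 + 12*x^2 + 48*x + 64
which factors as (x + 4)^3. The eigenvalues (with algebraic multiplicities) are λ = -4 with multiplicity 3.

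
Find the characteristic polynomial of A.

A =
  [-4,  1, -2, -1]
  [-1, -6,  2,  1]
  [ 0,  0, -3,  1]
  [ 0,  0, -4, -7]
x^4 + 20*x^3 + 150*x^2 + 500*x + 625

Expanding det(x·I − A) (e.g. by cofactor expansion or by noting that A is similar to its Jordan form J, which has the same characteristic polynomial as A) gives
  χ_A(x) = x^4 + 20*x^3 + 150*x^2 + 500*x + 625
which factors as (x + 5)^4. The eigenvalues (with algebraic multiplicities) are λ = -5 with multiplicity 4.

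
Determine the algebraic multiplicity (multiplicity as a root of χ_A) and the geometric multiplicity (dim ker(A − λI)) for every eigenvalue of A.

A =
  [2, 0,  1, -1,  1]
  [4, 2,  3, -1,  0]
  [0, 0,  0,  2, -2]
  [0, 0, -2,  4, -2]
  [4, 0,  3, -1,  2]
λ = 2: alg = 5, geom = 3

Step 1 — factor the characteristic polynomial to read off the algebraic multiplicities:
  χ_A(x) = (x - 2)^5

Step 2 — compute geometric multiplicities via the rank-nullity identity g(λ) = n − rank(A − λI):
  rank(A − (2)·I) = 2, so dim ker(A − (2)·I) = n − 2 = 3

Summary:
  λ = 2: algebraic multiplicity = 5, geometric multiplicity = 3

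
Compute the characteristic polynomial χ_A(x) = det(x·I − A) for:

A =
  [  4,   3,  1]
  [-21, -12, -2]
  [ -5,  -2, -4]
x^3 + 12*x^2 + 48*x + 64

Expanding det(x·I − A) (e.g. by cofactor expansion or by noting that A is similar to its Jordan form J, which has the same characteristic polynomial as A) gives
  χ_A(x) = x^3 + 12*x^2 + 48*x + 64
which factors as (x + 4)^3. The eigenvalues (with algebraic multiplicities) are λ = -4 with multiplicity 3.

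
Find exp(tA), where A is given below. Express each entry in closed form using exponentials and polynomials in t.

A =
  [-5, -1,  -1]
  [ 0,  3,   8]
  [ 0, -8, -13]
e^{tA} =
  [exp(-5*t), -t*exp(-5*t), -t*exp(-5*t)]
  [0, 8*t*exp(-5*t) + exp(-5*t), 8*t*exp(-5*t)]
  [0, -8*t*exp(-5*t), -8*t*exp(-5*t) + exp(-5*t)]

Strategy: write A = P · J · P⁻¹ where J is a Jordan canonical form, so e^{tA} = P · e^{tJ} · P⁻¹, and e^{tJ} can be computed block-by-block.

A has Jordan form
J =
  [-5,  1,  0]
  [ 0, -5,  0]
  [ 0,  0, -5]
(up to reordering of blocks).

Per-block formulas:
  For a 2×2 Jordan block J_2(-5): exp(t · J_2(-5)) = e^(-5t)·(I + t·N), where N is the 2×2 nilpotent shift.
  For a 1×1 block at λ = -5: exp(t · [-5]) = [e^(-5t)].

After assembling e^{tJ} and conjugating by P, we get:

e^{tA} =
  [exp(-5*t), -t*exp(-5*t), -t*exp(-5*t)]
  [0, 8*t*exp(-5*t) + exp(-5*t), 8*t*exp(-5*t)]
  [0, -8*t*exp(-5*t), -8*t*exp(-5*t) + exp(-5*t)]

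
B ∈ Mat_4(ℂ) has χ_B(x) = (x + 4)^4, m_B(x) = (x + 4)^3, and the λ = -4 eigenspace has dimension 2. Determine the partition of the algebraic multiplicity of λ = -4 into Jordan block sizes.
Block sizes for λ = -4: [3, 1]

Step 1 — from the characteristic polynomial, algebraic multiplicity of λ = -4 is 4. From dim ker(B − (-4)·I) = 2, there are exactly 2 Jordan blocks for λ = -4.
Step 2 — from the minimal polynomial, the factor (x + 4)^3 tells us the largest block for λ = -4 has size 3.
Step 3 — with total size 4, 2 blocks, and largest block 3, the block sizes (in nonincreasing order) are [3, 1].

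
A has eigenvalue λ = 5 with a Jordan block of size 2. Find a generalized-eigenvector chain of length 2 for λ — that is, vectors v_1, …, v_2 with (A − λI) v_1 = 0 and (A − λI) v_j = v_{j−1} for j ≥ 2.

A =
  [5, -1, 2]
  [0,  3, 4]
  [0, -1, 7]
A Jordan chain for λ = 5 of length 2:
v_1 = (-1, -2, -1)ᵀ
v_2 = (0, 1, 0)ᵀ

Let N = A − (5)·I. We want v_2 with N^2 v_2 = 0 but N^1 v_2 ≠ 0; then v_{j-1} := N · v_j for j = 2, …, 2.

Pick v_2 = (0, 1, 0)ᵀ.
Then v_1 = N · v_2 = (-1, -2, -1)ᵀ.

Sanity check: (A − (5)·I) v_1 = (0, 0, 0)ᵀ = 0. ✓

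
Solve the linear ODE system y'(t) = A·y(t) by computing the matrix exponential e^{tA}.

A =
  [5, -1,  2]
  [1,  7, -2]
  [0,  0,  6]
e^{tA} =
  [-t*exp(6*t) + exp(6*t), -t*exp(6*t), 2*t*exp(6*t)]
  [t*exp(6*t), t*exp(6*t) + exp(6*t), -2*t*exp(6*t)]
  [0, 0, exp(6*t)]

Strategy: write A = P · J · P⁻¹ where J is a Jordan canonical form, so e^{tA} = P · e^{tJ} · P⁻¹, and e^{tJ} can be computed block-by-block.

A has Jordan form
J =
  [6, 1, 0]
  [0, 6, 0]
  [0, 0, 6]
(up to reordering of blocks).

Per-block formulas:
  For a 1×1 block at λ = 6: exp(t · [6]) = [e^(6t)].
  For a 2×2 Jordan block J_2(6): exp(t · J_2(6)) = e^(6t)·(I + t·N), where N is the 2×2 nilpotent shift.

After assembling e^{tJ} and conjugating by P, we get:

e^{tA} =
  [-t*exp(6*t) + exp(6*t), -t*exp(6*t), 2*t*exp(6*t)]
  [t*exp(6*t), t*exp(6*t) + exp(6*t), -2*t*exp(6*t)]
  [0, 0, exp(6*t)]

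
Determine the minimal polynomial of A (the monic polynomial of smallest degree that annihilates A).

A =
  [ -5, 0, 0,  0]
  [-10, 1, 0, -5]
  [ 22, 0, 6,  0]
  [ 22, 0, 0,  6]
x^3 - 2*x^2 - 29*x + 30

The characteristic polynomial is χ_A(x) = (x - 6)^2*(x - 1)*(x + 5), so the eigenvalues are known. The minimal polynomial is
  m_A(x) = Π_λ (x − λ)^{k_λ}
where k_λ is the size of the *largest* Jordan block for λ (equivalently, the smallest k with (A − λI)^k v = 0 for every generalised eigenvector v of λ).

  λ = -5: largest Jordan block has size 1, contributing (x + 5)
  λ = 1: largest Jordan block has size 1, contributing (x − 1)
  λ = 6: largest Jordan block has size 1, contributing (x − 6)

So m_A(x) = (x - 6)*(x - 1)*(x + 5) = x^3 - 2*x^2 - 29*x + 30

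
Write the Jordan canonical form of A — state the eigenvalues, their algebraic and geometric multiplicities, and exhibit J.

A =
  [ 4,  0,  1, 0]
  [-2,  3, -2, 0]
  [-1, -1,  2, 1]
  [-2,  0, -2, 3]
J_3(3) ⊕ J_1(3)

The characteristic polynomial is
  det(x·I − A) = x^4 - 12*x^3 + 54*x^2 - 108*x + 81 = (x - 3)^4

Eigenvalues and multiplicities (the geometric multiplicity of λ is n − rank(A − λI), which equals the number of Jordan blocks for λ):
  λ = 3: algebraic multiplicity = 4, geometric multiplicity = 2

Determining the block sizes for each eigenvalue:
  λ = 3: with am = 4 and gm = 2, the partition is not yet determined (e.g. several partitions of 4 into 2 parts exist). Let N = A − (3)·I. Computing rank(N^1) = 2, rank(N^2) = 1, rank(N^3) = 0; the number of blocks of size ≥ j is rank(N^{j−1}) − rank(N^j), giving [2, 1, 1]. So we have 1 block(s) of size 3, 1 block(s) of size 1 → block sizes [3, 1]

Assembling the blocks gives a Jordan form
J =
  [3, 1, 0, 0]
  [0, 3, 1, 0]
  [0, 0, 3, 0]
  [0, 0, 0, 3]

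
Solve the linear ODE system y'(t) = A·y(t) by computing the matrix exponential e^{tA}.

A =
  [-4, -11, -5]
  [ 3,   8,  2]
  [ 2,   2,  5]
e^{tA} =
  [3*t^2*exp(3*t) - 7*t*exp(3*t) + exp(3*t), 6*t^2*exp(3*t) - 11*t*exp(3*t), 3*t^2*exp(3*t)/2 - 5*t*exp(3*t)]
  [-t^2*exp(3*t) + 3*t*exp(3*t), -2*t^2*exp(3*t) + 5*t*exp(3*t) + exp(3*t), -t^2*exp(3*t)/2 + 2*t*exp(3*t)]
  [-2*t^2*exp(3*t) + 2*t*exp(3*t), -4*t^2*exp(3*t) + 2*t*exp(3*t), -t^2*exp(3*t) + 2*t*exp(3*t) + exp(3*t)]

Strategy: write A = P · J · P⁻¹ where J is a Jordan canonical form, so e^{tA} = P · e^{tJ} · P⁻¹, and e^{tJ} can be computed block-by-block.

A has Jordan form
J =
  [3, 1, 0]
  [0, 3, 1]
  [0, 0, 3]
(up to reordering of blocks).

Per-block formulas:
  For a 3×3 Jordan block J_3(3): exp(t · J_3(3)) = e^(3t)·(I + t·N + (t^2/2)·N^2), where N is the 3×3 nilpotent shift.

After assembling e^{tJ} and conjugating by P, we get:

e^{tA} =
  [3*t^2*exp(3*t) - 7*t*exp(3*t) + exp(3*t), 6*t^2*exp(3*t) - 11*t*exp(3*t), 3*t^2*exp(3*t)/2 - 5*t*exp(3*t)]
  [-t^2*exp(3*t) + 3*t*exp(3*t), -2*t^2*exp(3*t) + 5*t*exp(3*t) + exp(3*t), -t^2*exp(3*t)/2 + 2*t*exp(3*t)]
  [-2*t^2*exp(3*t) + 2*t*exp(3*t), -4*t^2*exp(3*t) + 2*t*exp(3*t), -t^2*exp(3*t) + 2*t*exp(3*t) + exp(3*t)]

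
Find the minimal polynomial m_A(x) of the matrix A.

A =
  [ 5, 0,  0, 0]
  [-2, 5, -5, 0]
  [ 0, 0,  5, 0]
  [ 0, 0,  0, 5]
x^2 - 10*x + 25

The characteristic polynomial is χ_A(x) = (x - 5)^4, so the eigenvalues are known. The minimal polynomial is
  m_A(x) = Π_λ (x − λ)^{k_λ}
where k_λ is the size of the *largest* Jordan block for λ (equivalently, the smallest k with (A − λI)^k v = 0 for every generalised eigenvector v of λ).

  λ = 5: largest Jordan block has size 2, contributing (x − 5)^2

So m_A(x) = (x - 5)^2 = x^2 - 10*x + 25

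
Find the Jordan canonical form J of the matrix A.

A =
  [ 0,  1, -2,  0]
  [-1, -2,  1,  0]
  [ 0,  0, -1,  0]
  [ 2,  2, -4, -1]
J_3(-1) ⊕ J_1(-1)

The characteristic polynomial is
  det(x·I − A) = x^4 + 4*x^3 + 6*x^2 + 4*x + 1 = (x + 1)^4

Eigenvalues and multiplicities (the geometric multiplicity of λ is n − rank(A − λI), which equals the number of Jordan blocks for λ):
  λ = -1: algebraic multiplicity = 4, geometric multiplicity = 2

Determining the block sizes for each eigenvalue:
  λ = -1: with am = 4 and gm = 2, the partition is not yet determined (e.g. several partitions of 4 into 2 parts exist). Let N = A − (-1)·I. Computing rank(N^1) = 2, rank(N^2) = 1, rank(N^3) = 0; the number of blocks of size ≥ j is rank(N^{j−1}) − rank(N^j), giving [2, 1, 1]. So we have 1 block(s) of size 3, 1 block(s) of size 1 → block sizes [3, 1]

Assembling the blocks gives a Jordan form
J =
  [-1,  1,  0,  0]
  [ 0, -1,  1,  0]
  [ 0,  0, -1,  0]
  [ 0,  0,  0, -1]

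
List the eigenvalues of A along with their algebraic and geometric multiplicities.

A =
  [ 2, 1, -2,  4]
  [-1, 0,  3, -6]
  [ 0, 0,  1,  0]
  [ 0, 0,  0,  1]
λ = 1: alg = 4, geom = 2

Step 1 — factor the characteristic polynomial to read off the algebraic multiplicities:
  χ_A(x) = (x - 1)^4

Step 2 — compute geometric multiplicities via the rank-nullity identity g(λ) = n − rank(A − λI):
  rank(A − (1)·I) = 2, so dim ker(A − (1)·I) = n − 2 = 2

Summary:
  λ = 1: algebraic multiplicity = 4, geometric multiplicity = 2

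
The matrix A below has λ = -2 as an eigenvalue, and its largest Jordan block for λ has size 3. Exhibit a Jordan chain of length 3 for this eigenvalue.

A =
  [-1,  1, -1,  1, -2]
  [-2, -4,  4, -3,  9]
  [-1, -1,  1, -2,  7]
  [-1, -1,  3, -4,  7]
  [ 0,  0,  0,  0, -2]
A Jordan chain for λ = -2 of length 3:
v_1 = (-1, 1, 0, 0, 0)ᵀ
v_2 = (1, -2, -1, -1, 0)ᵀ
v_3 = (1, 0, 0, 0, 0)ᵀ

Let N = A − (-2)·I. We want v_3 with N^3 v_3 = 0 but N^2 v_3 ≠ 0; then v_{j-1} := N · v_j for j = 3, …, 2.

Pick v_3 = (1, 0, 0, 0, 0)ᵀ.
Then v_2 = N · v_3 = (1, -2, -1, -1, 0)ᵀ.
Then v_1 = N · v_2 = (-1, 1, 0, 0, 0)ᵀ.

Sanity check: (A − (-2)·I) v_1 = (0, 0, 0, 0, 0)ᵀ = 0. ✓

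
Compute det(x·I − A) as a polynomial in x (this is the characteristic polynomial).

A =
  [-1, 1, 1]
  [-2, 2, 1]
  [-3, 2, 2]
x^3 - 3*x^2 + 3*x - 1

Expanding det(x·I − A) (e.g. by cofactor expansion or by noting that A is similar to its Jordan form J, which has the same characteristic polynomial as A) gives
  χ_A(x) = x^3 - 3*x^2 + 3*x - 1
which factors as (x - 1)^3. The eigenvalues (with algebraic multiplicities) are λ = 1 with multiplicity 3.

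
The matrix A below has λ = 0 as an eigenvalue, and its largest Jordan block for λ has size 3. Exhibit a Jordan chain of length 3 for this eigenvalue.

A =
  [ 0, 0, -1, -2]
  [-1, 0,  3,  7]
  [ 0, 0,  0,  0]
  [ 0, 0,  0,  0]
A Jordan chain for λ = 0 of length 3:
v_1 = (0, 1, 0, 0)ᵀ
v_2 = (-1, 3, 0, 0)ᵀ
v_3 = (0, 0, 1, 0)ᵀ

Let N = A − (0)·I. We want v_3 with N^3 v_3 = 0 but N^2 v_3 ≠ 0; then v_{j-1} := N · v_j for j = 3, …, 2.

Pick v_3 = (0, 0, 1, 0)ᵀ.
Then v_2 = N · v_3 = (-1, 3, 0, 0)ᵀ.
Then v_1 = N · v_2 = (0, 1, 0, 0)ᵀ.

Sanity check: (A − (0)·I) v_1 = (0, 0, 0, 0)ᵀ = 0. ✓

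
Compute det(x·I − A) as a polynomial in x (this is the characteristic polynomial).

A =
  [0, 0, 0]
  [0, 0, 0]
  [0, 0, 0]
x^3

Expanding det(x·I − A) (e.g. by cofactor expansion or by noting that A is similar to its Jordan form J, which has the same characteristic polynomial as A) gives
  χ_A(x) = x^3
which factors as x^3. The eigenvalues (with algebraic multiplicities) are λ = 0 with multiplicity 3.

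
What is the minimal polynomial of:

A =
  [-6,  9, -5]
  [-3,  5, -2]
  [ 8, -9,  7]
x^3 - 6*x^2 + 12*x - 8

The characteristic polynomial is χ_A(x) = (x - 2)^3, so the eigenvalues are known. The minimal polynomial is
  m_A(x) = Π_λ (x − λ)^{k_λ}
where k_λ is the size of the *largest* Jordan block for λ (equivalently, the smallest k with (A − λI)^k v = 0 for every generalised eigenvector v of λ).

  λ = 2: largest Jordan block has size 3, contributing (x − 2)^3

So m_A(x) = (x - 2)^3 = x^3 - 6*x^2 + 12*x - 8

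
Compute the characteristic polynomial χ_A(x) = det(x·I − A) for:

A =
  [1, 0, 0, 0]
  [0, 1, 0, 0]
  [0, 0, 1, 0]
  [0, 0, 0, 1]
x^4 - 4*x^3 + 6*x^2 - 4*x + 1

Expanding det(x·I − A) (e.g. by cofactor expansion or by noting that A is similar to its Jordan form J, which has the same characteristic polynomial as A) gives
  χ_A(x) = x^4 - 4*x^3 + 6*x^2 - 4*x + 1
which factors as (x - 1)^4. The eigenvalues (with algebraic multiplicities) are λ = 1 with multiplicity 4.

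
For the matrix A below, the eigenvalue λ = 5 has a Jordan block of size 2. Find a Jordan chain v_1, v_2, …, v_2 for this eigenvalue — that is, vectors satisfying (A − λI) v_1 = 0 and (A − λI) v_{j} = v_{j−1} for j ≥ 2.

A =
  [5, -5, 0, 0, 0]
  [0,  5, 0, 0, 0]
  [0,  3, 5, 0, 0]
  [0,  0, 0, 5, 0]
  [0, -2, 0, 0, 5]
A Jordan chain for λ = 5 of length 2:
v_1 = (-5, 0, 3, 0, -2)ᵀ
v_2 = (0, 1, 0, 0, 0)ᵀ

Let N = A − (5)·I. We want v_2 with N^2 v_2 = 0 but N^1 v_2 ≠ 0; then v_{j-1} := N · v_j for j = 2, …, 2.

Pick v_2 = (0, 1, 0, 0, 0)ᵀ.
Then v_1 = N · v_2 = (-5, 0, 3, 0, -2)ᵀ.

Sanity check: (A − (5)·I) v_1 = (0, 0, 0, 0, 0)ᵀ = 0. ✓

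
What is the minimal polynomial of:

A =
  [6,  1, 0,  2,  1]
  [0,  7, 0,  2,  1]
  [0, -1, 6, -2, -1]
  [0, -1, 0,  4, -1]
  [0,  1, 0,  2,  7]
x^2 - 12*x + 36

The characteristic polynomial is χ_A(x) = (x - 6)^5, so the eigenvalues are known. The minimal polynomial is
  m_A(x) = Π_λ (x − λ)^{k_λ}
where k_λ is the size of the *largest* Jordan block for λ (equivalently, the smallest k with (A − λI)^k v = 0 for every generalised eigenvector v of λ).

  λ = 6: largest Jordan block has size 2, contributing (x − 6)^2

So m_A(x) = (x - 6)^2 = x^2 - 12*x + 36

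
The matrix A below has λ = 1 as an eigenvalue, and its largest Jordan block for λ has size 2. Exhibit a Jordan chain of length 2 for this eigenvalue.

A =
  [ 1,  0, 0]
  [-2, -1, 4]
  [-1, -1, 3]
A Jordan chain for λ = 1 of length 2:
v_1 = (0, -2, -1)ᵀ
v_2 = (1, 0, 0)ᵀ

Let N = A − (1)·I. We want v_2 with N^2 v_2 = 0 but N^1 v_2 ≠ 0; then v_{j-1} := N · v_j for j = 2, …, 2.

Pick v_2 = (1, 0, 0)ᵀ.
Then v_1 = N · v_2 = (0, -2, -1)ᵀ.

Sanity check: (A − (1)·I) v_1 = (0, 0, 0)ᵀ = 0. ✓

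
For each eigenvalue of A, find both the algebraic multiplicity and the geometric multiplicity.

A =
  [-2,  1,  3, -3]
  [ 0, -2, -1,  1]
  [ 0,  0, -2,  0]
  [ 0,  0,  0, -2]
λ = -2: alg = 4, geom = 2

Step 1 — factor the characteristic polynomial to read off the algebraic multiplicities:
  χ_A(x) = (x + 2)^4

Step 2 — compute geometric multiplicities via the rank-nullity identity g(λ) = n − rank(A − λI):
  rank(A − (-2)·I) = 2, so dim ker(A − (-2)·I) = n − 2 = 2

Summary:
  λ = -2: algebraic multiplicity = 4, geometric multiplicity = 2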